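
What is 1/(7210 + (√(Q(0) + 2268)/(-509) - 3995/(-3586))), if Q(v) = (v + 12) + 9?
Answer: 8008243041613210/57748353940674417527 + 6545432564*√2289/173245061822023252581 ≈ 0.00013868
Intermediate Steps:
Q(v) = 21 + v (Q(v) = (12 + v) + 9 = 21 + v)
1/(7210 + (√(Q(0) + 2268)/(-509) - 3995/(-3586))) = 1/(7210 + (√((21 + 0) + 2268)/(-509) - 3995/(-3586))) = 1/(7210 + (√(21 + 2268)*(-1/509) - 3995*(-1/3586))) = 1/(7210 + (√2289*(-1/509) + 3995/3586)) = 1/(7210 + (-√2289/509 + 3995/3586)) = 1/(7210 + (3995/3586 - √2289/509)) = 1/(25859055/3586 - √2289/509)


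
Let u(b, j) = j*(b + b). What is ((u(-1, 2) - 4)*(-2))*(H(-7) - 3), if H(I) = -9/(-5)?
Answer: -96/5 ≈ -19.200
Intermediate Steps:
H(I) = 9/5 (H(I) = -9*(-⅕) = 9/5)
u(b, j) = 2*b*j (u(b, j) = j*(2*b) = 2*b*j)
((u(-1, 2) - 4)*(-2))*(H(-7) - 3) = ((2*(-1)*2 - 4)*(-2))*(9/5 - 3) = ((-4 - 4)*(-2))*(-6/5) = -8*(-2)*(-6/5) = 16*(-6/5) = -96/5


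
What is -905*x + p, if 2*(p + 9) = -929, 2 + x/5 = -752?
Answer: 6822753/2 ≈ 3.4114e+6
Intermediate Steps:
x = -3770 (x = -10 + 5*(-752) = -10 - 3760 = -3770)
p = -947/2 (p = -9 + (½)*(-929) = -9 - 929/2 = -947/2 ≈ -473.50)
-905*x + p = -905*(-3770) - 947/2 = 3411850 - 947/2 = 6822753/2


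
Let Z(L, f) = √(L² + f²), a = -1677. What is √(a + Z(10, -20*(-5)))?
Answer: √(-1677 + 10*√101) ≈ 39.705*I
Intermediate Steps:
√(a + Z(10, -20*(-5))) = √(-1677 + √(10² + (-20*(-5))²)) = √(-1677 + √(100 + 100²)) = √(-1677 + √(100 + 10000)) = √(-1677 + √10100) = √(-1677 + 10*√101)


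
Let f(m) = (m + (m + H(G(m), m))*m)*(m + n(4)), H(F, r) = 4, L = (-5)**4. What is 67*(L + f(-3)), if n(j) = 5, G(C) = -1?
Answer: 41071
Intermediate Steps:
L = 625
f(m) = (5 + m)*(m + m*(4 + m)) (f(m) = (m + (m + 4)*m)*(m + 5) = (m + (4 + m)*m)*(5 + m) = (m + m*(4 + m))*(5 + m) = (5 + m)*(m + m*(4 + m)))
67*(L + f(-3)) = 67*(625 - 3*(25 + (-3)**2 + 10*(-3))) = 67*(625 - 3*(25 + 9 - 30)) = 67*(625 - 3*4) = 67*(625 - 12) = 67*613 = 41071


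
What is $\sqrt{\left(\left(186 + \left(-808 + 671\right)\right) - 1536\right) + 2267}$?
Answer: $2 \sqrt{195} \approx 27.928$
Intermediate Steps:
$\sqrt{\left(\left(186 + \left(-808 + 671\right)\right) - 1536\right) + 2267} = \sqrt{\left(\left(186 - 137\right) - 1536\right) + 2267} = \sqrt{\left(49 - 1536\right) + 2267} = \sqrt{-1487 + 2267} = \sqrt{780} = 2 \sqrt{195}$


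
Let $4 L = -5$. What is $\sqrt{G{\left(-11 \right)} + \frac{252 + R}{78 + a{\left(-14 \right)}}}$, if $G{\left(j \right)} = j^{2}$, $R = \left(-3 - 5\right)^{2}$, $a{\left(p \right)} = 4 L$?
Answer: $\frac{\sqrt{667877}}{73} \approx 11.195$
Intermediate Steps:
$L = - \frac{5}{4}$ ($L = \frac{1}{4} \left(-5\right) = - \frac{5}{4} \approx -1.25$)
$a{\left(p \right)} = -5$ ($a{\left(p \right)} = 4 \left(- \frac{5}{4}\right) = -5$)
$R = 64$ ($R = \left(-8\right)^{2} = 64$)
$\sqrt{G{\left(-11 \right)} + \frac{252 + R}{78 + a{\left(-14 \right)}}} = \sqrt{\left(-11\right)^{2} + \frac{252 + 64}{78 - 5}} = \sqrt{121 + \frac{316}{73}} = \sqrt{\frac{9149}{73}} = \frac{\sqrt{667877}}{73}$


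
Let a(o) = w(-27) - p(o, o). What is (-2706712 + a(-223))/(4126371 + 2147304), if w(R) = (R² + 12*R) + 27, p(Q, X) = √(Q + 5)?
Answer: -541256/1254735 - I*√218/6273675 ≈ -0.43137 - 2.3535e-6*I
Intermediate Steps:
p(Q, X) = √(5 + Q)
w(R) = 27 + R² + 12*R
a(o) = 432 - √(5 + o) (a(o) = (27 + (-27)² + 12*(-27)) - √(5 + o) = (27 + 729 - 324) - √(5 + o) = 432 - √(5 + o))
(-2706712 + a(-223))/(4126371 + 2147304) = (-2706712 + (432 - √(5 - 223)))/(4126371 + 2147304) = (-2706712 + (432 - √(-218)))/6273675 = (-2706712 + (432 - I*√218))*(1/6273675) = (-2706280 - I*√218)*(1/6273675) = -541256/1254735 - I*√218/6273675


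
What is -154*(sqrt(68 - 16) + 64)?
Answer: -9856 - 308*sqrt(13) ≈ -10967.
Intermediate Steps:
-154*(sqrt(68 - 16) + 64) = -154*(sqrt(52) + 64) = -154*(2*sqrt(13) + 64) = -154*(64 + 2*sqrt(13)) = -9856 - 308*sqrt(13)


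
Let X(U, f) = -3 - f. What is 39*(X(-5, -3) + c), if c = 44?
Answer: 1716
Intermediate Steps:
39*(X(-5, -3) + c) = 39*((-3 - 1*(-3)) + 44) = 39*((-3 + 3) + 44) = 39*(0 + 44) = 39*44 = 1716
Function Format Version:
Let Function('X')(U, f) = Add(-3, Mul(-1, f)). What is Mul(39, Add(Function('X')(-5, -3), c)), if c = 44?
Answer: 1716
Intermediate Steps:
Mul(39, Add(Function('X')(-5, -3), c)) = Mul(39, Add(Add(-3, Mul(-1, -3)), 44)) = Mul(39, Add(Add(-3, 3), 44)) = Mul(39, Add(0, 44)) = Mul(39, 44) = 1716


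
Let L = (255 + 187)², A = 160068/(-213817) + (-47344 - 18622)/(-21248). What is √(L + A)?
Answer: √15751807278543135357002/283948976 ≈ 442.00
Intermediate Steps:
A = 5351763679/2271591808 (A = 160068*(-1/213817) - 65966*(-1/21248) = -160068/213817 + 32983/10624 = 5351763679/2271591808 ≈ 2.3560)
L = 195364 (L = 442² = 195364)
√(L + A) = √(195364 + 5351763679/2271591808) = √(443792613741791/2271591808) = √15751807278543135357002/283948976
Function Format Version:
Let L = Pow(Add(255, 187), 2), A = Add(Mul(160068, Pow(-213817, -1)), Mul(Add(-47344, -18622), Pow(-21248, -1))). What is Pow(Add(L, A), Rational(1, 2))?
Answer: Mul(Rational(1, 283948976), Pow(15751807278543135357002, Rational(1, 2))) ≈ 442.00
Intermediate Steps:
A = Rational(5351763679, 2271591808) (A = Add(Mul(160068, Rational(-1, 213817)), Mul(-65966, Rational(-1, 21248))) = Add(Rational(-160068, 213817), Rational(32983, 10624)) = Rational(5351763679, 2271591808) ≈ 2.3560)
L = 195364 (L = Pow(442, 2) = 195364)
Pow(Add(L, A), Rational(1, 2)) = Pow(Add(195364, Rational(5351763679, 2271591808)), Rational(1, 2)) = Pow(Rational(443792613741791, 2271591808), Rational(1, 2)) = Mul(Rational(1, 283948976), Pow(15751807278543135357002, Rational(1, 2)))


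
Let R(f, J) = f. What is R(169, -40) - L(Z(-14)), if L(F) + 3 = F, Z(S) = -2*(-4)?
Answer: 164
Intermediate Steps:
Z(S) = 8
L(F) = -3 + F
R(169, -40) - L(Z(-14)) = 169 - (-3 + 8) = 169 - 1*5 = 169 - 5 = 164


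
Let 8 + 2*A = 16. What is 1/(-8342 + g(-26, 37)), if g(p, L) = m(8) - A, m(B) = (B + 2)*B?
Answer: -1/8266 ≈ -0.00012098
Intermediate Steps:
A = 4 (A = -4 + (½)*16 = -4 + 8 = 4)
m(B) = B*(2 + B) (m(B) = (2 + B)*B = B*(2 + B))
g(p, L) = 76 (g(p, L) = 8*(2 + 8) - 1*4 = 8*10 - 4 = 80 - 4 = 76)
1/(-8342 + g(-26, 37)) = 1/(-8342 + 76) = 1/(-8266) = -1/8266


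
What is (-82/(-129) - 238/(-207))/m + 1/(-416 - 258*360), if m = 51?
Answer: 428397881/12238518960 ≈ 0.035004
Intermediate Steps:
(-82/(-129) - 238/(-207))/m + 1/(-416 - 258*360) = (-82/(-129) - 238/(-207))/51 + 1/(-416 - 258*360) = (-82*(-1/129) - 238*(-1/207))*(1/51) + (1/360)/(-674) = (82/129 + 238/207)*(1/51) - 1/674*1/360 = (15892/8901)*(1/51) - 1/242640 = 15892/453951 - 1/242640 = 428397881/12238518960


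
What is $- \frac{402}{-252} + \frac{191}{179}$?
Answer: $\frac{20015}{7518} \approx 2.6623$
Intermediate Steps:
$- \frac{402}{-252} + \frac{191}{179} = \left(-402\right) \left(- \frac{1}{252}\right) + 191 \cdot \frac{1}{179} = \frac{67}{42} + \frac{191}{179} = \frac{20015}{7518}$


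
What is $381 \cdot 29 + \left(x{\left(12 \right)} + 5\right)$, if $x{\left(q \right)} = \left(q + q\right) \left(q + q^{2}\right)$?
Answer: $14798$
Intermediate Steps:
$x{\left(q \right)} = 2 q \left(q + q^{2}\right)$
$381 \cdot 29 + \left(x{\left(12 \right)} + 5\right) = 381 \cdot 29 + \left(2 \cdot 12^{2} \left(1 + 12\right) + 5\right) = 11049 + \left(2 \cdot 144 \cdot 13 + 5\right) = 11049 + \left(3744 + 5\right) = 11049 + 3749 = 14798$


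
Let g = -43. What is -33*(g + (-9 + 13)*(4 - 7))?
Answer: 1815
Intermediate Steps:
-33*(g + (-9 + 13)*(4 - 7)) = -33*(-43 + (-9 + 13)*(4 - 7)) = -33*(-43 + 4*(-3)) = -33*(-43 - 12) = -33*(-55) = 1815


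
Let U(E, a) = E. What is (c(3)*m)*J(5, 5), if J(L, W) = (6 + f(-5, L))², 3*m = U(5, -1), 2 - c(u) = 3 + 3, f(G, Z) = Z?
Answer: -2420/3 ≈ -806.67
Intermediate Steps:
c(u) = -4 (c(u) = 2 - (3 + 3) = 2 - 1*6 = 2 - 6 = -4)
m = 5/3 (m = (⅓)*5 = 5/3 ≈ 1.6667)
J(L, W) = (6 + L)²
(c(3)*m)*J(5, 5) = (-4*5/3)*(6 + 5)² = -20/3*11² = -20/3*121 = -2420/3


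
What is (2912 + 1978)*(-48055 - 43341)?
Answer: -446926440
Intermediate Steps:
(2912 + 1978)*(-48055 - 43341) = 4890*(-91396) = -446926440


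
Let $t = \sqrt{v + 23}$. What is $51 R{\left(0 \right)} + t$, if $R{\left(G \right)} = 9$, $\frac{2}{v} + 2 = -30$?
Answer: $459 + \frac{\sqrt{367}}{4} \approx 463.79$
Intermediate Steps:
$v = - \frac{1}{16}$ ($v = \frac{2}{-2 - 30} = \frac{2}{-32} = 2 \left(- \frac{1}{32}\right) = - \frac{1}{16} \approx -0.0625$)
$t = \frac{\sqrt{367}}{4}$ ($t = \sqrt{- \frac{1}{16} + 23} = \sqrt{\frac{367}{16}} = \frac{\sqrt{367}}{4} \approx 4.7893$)
$51 R{\left(0 \right)} + t = 51 \cdot 9 + \frac{\sqrt{367}}{4} = 459 + \frac{\sqrt{367}}{4}$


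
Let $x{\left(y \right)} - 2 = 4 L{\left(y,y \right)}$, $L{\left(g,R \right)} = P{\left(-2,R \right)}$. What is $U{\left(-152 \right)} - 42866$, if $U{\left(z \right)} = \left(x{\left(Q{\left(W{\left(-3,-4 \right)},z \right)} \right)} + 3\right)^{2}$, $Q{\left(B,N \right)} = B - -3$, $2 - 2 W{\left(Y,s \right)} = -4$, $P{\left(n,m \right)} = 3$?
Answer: $-42577$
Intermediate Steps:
$W{\left(Y,s \right)} = 3$ ($W{\left(Y,s \right)} = 1 - -2 = 1 + 2 = 3$)
$L{\left(g,R \right)} = 3$
$Q{\left(B,N \right)} = 3 + B$ ($Q{\left(B,N \right)} = B + 3 = 3 + B$)
$x{\left(y \right)} = 14$ ($x{\left(y \right)} = 2 + 4 \cdot 3 = 2 + 12 = 14$)
$U{\left(z \right)} = 289$ ($U{\left(z \right)} = \left(14 + 3\right)^{2} = 17^{2} = 289$)
$U{\left(-152 \right)} - 42866 = 289 - 42866 = -42577$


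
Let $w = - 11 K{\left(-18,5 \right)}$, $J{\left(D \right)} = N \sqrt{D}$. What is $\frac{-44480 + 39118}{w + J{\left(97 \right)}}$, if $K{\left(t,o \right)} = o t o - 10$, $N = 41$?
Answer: $- \frac{27131720}{25440543} + \frac{219842 \sqrt{97}}{25440543} \approx -0.98137$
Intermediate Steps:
$K{\left(t,o \right)} = -10 + t o^{2}$ ($K{\left(t,o \right)} = t o^{2} - 10 = -10 + t o^{2}$)
$J{\left(D \right)} = 41 \sqrt{D}$
$w = 5060$ ($w = - 11 \left(-10 - 18 \cdot 5^{2}\right) = - 11 \left(-10 - 450\right) = \left(-11\right) \left(-460\right) = 5060$)
$\frac{-44480 + 39118}{w + J{\left(97 \right)}} = \frac{-44480 + 39118}{5060 + 41 \sqrt{97}} = - \frac{5362}{5060 + 41 \sqrt{97}}$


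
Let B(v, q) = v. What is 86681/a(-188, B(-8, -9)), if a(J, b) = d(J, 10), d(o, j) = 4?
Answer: 86681/4 ≈ 21670.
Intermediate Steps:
a(J, b) = 4
86681/a(-188, B(-8, -9)) = 86681/4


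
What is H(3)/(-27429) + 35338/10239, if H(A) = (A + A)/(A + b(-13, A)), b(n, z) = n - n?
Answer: 323088508/93615177 ≈ 3.4512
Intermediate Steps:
b(n, z) = 0
H(A) = 2 (H(A) = (A + A)/(A + 0) = (2*A)/A = 2)
H(3)/(-27429) + 35338/10239 = 2/(-27429) + 35338/10239 = 2*(-1/27429) + 35338*(1/10239) = -2/27429 + 35338/10239 = 323088508/93615177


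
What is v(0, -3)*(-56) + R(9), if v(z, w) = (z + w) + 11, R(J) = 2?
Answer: -446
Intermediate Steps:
v(z, w) = 11 + w + z (v(z, w) = (w + z) + 11 = 11 + w + z)
v(0, -3)*(-56) + R(9) = (11 - 3 + 0)*(-56) + 2 = 8*(-56) + 2 = -448 + 2 = -446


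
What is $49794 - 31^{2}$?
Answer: $48833$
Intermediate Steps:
$49794 - 31^{2} = 49794 - 961 = 48833$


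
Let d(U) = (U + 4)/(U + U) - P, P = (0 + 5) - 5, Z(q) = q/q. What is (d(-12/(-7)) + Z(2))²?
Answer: 64/9 ≈ 7.1111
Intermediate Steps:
Z(q) = 1
P = 0 (P = 5 - 5 = 0)
d(U) = (4 + U)/(2*U) (d(U) = (U + 4)/(U + U) - 1*0 = (4 + U)/((2*U)) + 0 = (4 + U)*(1/(2*U)) + 0 = (4 + U)/(2*U) + 0 = (4 + U)/(2*U))
(d(-12/(-7)) + Z(2))² = ((4 - 12/(-7))/(2*((-12/(-7)))) + 1)² = ((4 - 12*(-⅐))/(2*((-12*(-⅐)))) + 1)² = ((4 + 12/7)/(2*(12/7)) + 1)² = ((½)*(7/12)*(40/7) + 1)² = (5/3 + 1)² = (8/3)² = 64/9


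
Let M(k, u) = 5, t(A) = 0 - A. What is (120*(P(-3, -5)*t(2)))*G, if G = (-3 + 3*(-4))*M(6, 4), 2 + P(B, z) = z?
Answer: -126000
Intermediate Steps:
P(B, z) = -2 + z
t(A) = -A
G = -75 (G = (-3 + 3*(-4))*5 = (-3 - 12)*5 = -15*5 = -75)
(120*(P(-3, -5)*t(2)))*G = (120*((-2 - 5)*(-1*2)))*(-75) = (120*(-7*(-2)))*(-75) = (120*14)*(-75) = 1680*(-75) = -126000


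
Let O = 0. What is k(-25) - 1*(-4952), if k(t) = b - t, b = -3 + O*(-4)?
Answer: 4974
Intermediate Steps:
b = -3 (b = -3 + 0*(-4) = -3 + 0 = -3)
k(t) = -3 - t
k(-25) - 1*(-4952) = (-3 - 1*(-25)) - 1*(-4952) = (-3 + 25) + 4952 = 22 + 4952 = 4974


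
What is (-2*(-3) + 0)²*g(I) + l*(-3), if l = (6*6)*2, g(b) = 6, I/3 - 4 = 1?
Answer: 0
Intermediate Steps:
I = 15 (I = 12 + 3*1 = 12 + 3 = 15)
l = 72 (l = 36*2 = 72)
(-2*(-3) + 0)²*g(I) + l*(-3) = (-2*(-3) + 0)²*6 + 72*(-3) = (6 + 0)²*6 - 216 = 6²*6 - 216 = 36*6 - 216 = 216 - 216 = 0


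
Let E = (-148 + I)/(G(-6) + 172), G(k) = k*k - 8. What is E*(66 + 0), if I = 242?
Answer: 1551/50 ≈ 31.020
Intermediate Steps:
G(k) = -8 + k**2 (G(k) = k**2 - 8 = -8 + k**2)
E = 47/100 (E = (-148 + 242)/((-8 + (-6)**2) + 172) = 94/((-8 + 36) + 172) = 94/(28 + 172) = 94/200 = 94*(1/200) = 47/100 ≈ 0.47000)
E*(66 + 0) = 47*(66 + 0)/100 = (47/100)*66 = 1551/50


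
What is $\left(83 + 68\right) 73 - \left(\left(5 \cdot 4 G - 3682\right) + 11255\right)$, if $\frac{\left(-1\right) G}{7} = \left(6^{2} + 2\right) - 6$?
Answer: $7930$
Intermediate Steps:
$G = -224$ ($G = - 7 \left(\left(6^{2} + 2\right) - 6\right) = - 7 \left(\left(36 + 2\right) - 6\right) = - 7 \left(38 - 6\right) = \left(-7\right) 32 = -224$)
$\left(83 + 68\right) 73 - \left(\left(5 \cdot 4 G - 3682\right) + 11255\right) = \left(83 + 68\right) 73 - \left(\left(5 \cdot 4 \left(-224\right) - 3682\right) + 11255\right) = 151 \cdot 73 - \left(\left(20 \left(-224\right) - 3682\right) + 11255\right) = 11023 - \left(\left(-4480 - 3682\right) + 11255\right) = 11023 - \left(-8162 + 11255\right) = 11023 - 3093 = 7930$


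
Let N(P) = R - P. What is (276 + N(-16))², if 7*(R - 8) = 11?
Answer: 4456321/49 ≈ 90945.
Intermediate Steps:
R = 67/7 (R = 8 + (⅐)*11 = 8 + 11/7 = 67/7 ≈ 9.5714)
N(P) = 67/7 - P
(276 + N(-16))² = (276 + (67/7 - 1*(-16)))² = (276 + (67/7 + 16))² = (276 + 179/7)² = (2111/7)² = 4456321/49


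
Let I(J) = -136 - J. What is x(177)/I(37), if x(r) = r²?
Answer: -31329/173 ≈ -181.09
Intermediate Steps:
x(177)/I(37) = 177²/(-136 - 1*37) = 31329/(-136 - 37) = 31329/(-173) = 31329*(-1/173) = -31329/173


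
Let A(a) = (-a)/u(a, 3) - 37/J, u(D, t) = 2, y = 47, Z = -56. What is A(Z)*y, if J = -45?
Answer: 60959/45 ≈ 1354.6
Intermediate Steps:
A(a) = 37/45 - a/2 (A(a) = -a/2 - 37/(-45) = -a*(1/2) - 37*(-1/45) = -a/2 + 37/45 = 37/45 - a/2)
A(Z)*y = (37/45 - 1/2*(-56))*47 = (37/45 + 28)*47 = (1297/45)*47 = 60959/45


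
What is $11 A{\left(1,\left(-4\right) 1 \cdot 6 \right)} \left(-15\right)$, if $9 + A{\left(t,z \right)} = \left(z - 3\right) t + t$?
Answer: $5775$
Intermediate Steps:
$A{\left(t,z \right)} = -9 + t + t \left(-3 + z\right)$ ($A{\left(t,z \right)} = -9 + \left(\left(z - 3\right) t + t\right) = -9 + \left(\left(-3 + z\right) t + t\right) = -9 + \left(t \left(-3 + z\right) + t\right) = -9 + \left(t + t \left(-3 + z\right)\right) = -9 + t + t \left(-3 + z\right)$)
$11 A{\left(1,\left(-4\right) 1 \cdot 6 \right)} \left(-15\right) = 11 \left(-9 - 2 + 1 \left(-4\right) 1 \cdot 6\right) \left(-15\right) = 11 \left(-9 - 2 + 1 \left(\left(-4\right) 6\right)\right) \left(-15\right) = 11 \left(-9 - 2 + 1 \left(-24\right)\right) \left(-15\right) = 11 \left(-9 - 2 - 24\right) \left(-15\right) = 11 \left(-35\right) \left(-15\right) = \left(-385\right) \left(-15\right) = 5775$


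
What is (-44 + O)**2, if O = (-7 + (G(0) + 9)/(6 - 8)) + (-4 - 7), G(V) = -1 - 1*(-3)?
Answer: 18225/4 ≈ 4556.3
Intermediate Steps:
G(V) = 2 (G(V) = -1 + 3 = 2)
O = -47/2 (O = (-7 + (2 + 9)/(6 - 8)) + (-4 - 7) = (-7 + 11/(-2)) - 11 = (-7 + 11*(-1/2)) - 11 = (-7 - 11/2) - 11 = -25/2 - 11 = -47/2 ≈ -23.500)
(-44 + O)**2 = (-44 - 47/2)**2 = (-135/2)**2 = 18225/4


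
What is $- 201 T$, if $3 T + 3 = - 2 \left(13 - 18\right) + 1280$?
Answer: $-86229$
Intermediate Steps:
$T = 429$ ($T = -1 + \frac{- 2 \left(13 - 18\right) + 1280}{3} = -1 + \frac{\left(-2\right) \left(-5\right) + 1280}{3} = -1 + \frac{10 + 1280}{3} = -1 + \frac{1}{3} \cdot 1290 = -1 + 430 = 429$)
$- 201 T = \left(-201\right) 429 = -86229$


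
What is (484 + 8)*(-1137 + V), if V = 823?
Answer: -154488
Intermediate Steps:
(484 + 8)*(-1137 + V) = (484 + 8)*(-1137 + 823) = 492*(-314) = -154488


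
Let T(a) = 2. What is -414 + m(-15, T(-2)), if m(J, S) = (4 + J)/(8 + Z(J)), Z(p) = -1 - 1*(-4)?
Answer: -415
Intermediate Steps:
Z(p) = 3 (Z(p) = -1 + 4 = 3)
m(J, S) = 4/11 + J/11 (m(J, S) = (4 + J)/(8 + 3) = (4 + J)/11 = (4 + J)*(1/11) = 4/11 + J/11)
-414 + m(-15, T(-2)) = -414 + (4/11 + (1/11)*(-15)) = -414 + (4/11 - 15/11) = -414 - 1 = -415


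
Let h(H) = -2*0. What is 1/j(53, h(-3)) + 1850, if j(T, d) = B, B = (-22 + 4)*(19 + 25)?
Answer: 1465199/792 ≈ 1850.0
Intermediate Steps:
h(H) = 0
B = -792 (B = -18*44 = -792)
j(T, d) = -792
1/j(53, h(-3)) + 1850 = 1/(-792) + 1850 = -1/792 + 1850 = 1465199/792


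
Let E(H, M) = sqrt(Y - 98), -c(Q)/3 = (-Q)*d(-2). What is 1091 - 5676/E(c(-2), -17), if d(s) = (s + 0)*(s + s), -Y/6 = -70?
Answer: 1091 - 2838*sqrt(322)/161 ≈ 774.69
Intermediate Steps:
Y = 420 (Y = -6*(-70) = 420)
d(s) = 2*s**2 (d(s) = s*(2*s) = 2*s**2)
c(Q) = 24*Q (c(Q) = -3*(-Q)*2*(-2)**2 = -3*(-Q)*2*4 = -3*(-Q)*8 = -(-24)*Q = 24*Q)
E(H, M) = sqrt(322) (E(H, M) = sqrt(420 - 98) = sqrt(322))
1091 - 5676/E(c(-2), -17) = 1091 - 5676/(sqrt(322)) = 1091 - 5676*sqrt(322)/322 = 1091 - 2838*sqrt(322)/161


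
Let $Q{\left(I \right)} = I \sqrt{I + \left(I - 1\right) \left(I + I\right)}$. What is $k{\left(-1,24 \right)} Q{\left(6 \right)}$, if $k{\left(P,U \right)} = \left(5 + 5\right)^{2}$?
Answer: $600 \sqrt{66} \approx 4874.4$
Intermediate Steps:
$Q{\left(I \right)} = I \sqrt{I + 2 I \left(-1 + I\right)}$ ($Q{\left(I \right)} = I \sqrt{I + \left(-1 + I\right) 2 I} = I \sqrt{I + 2 I \left(-1 + I\right)}$)
$k{\left(P,U \right)} = 100$ ($k{\left(P,U \right)} = 10^{2} = 100$)
$k{\left(-1,24 \right)} Q{\left(6 \right)} = 100 \cdot 6 \sqrt{6 \left(-1 + 2 \cdot 6\right)} = 100 \cdot 6 \sqrt{6 \left(-1 + 12\right)} = 100 \cdot 6 \sqrt{6 \cdot 11} = 100 \cdot 6 \sqrt{66} = 600 \sqrt{66}$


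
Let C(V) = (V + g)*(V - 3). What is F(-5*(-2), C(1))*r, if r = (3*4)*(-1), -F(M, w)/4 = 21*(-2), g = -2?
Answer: -2016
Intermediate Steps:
C(V) = (-3 + V)*(-2 + V) (C(V) = (V - 2)*(V - 3) = (-2 + V)*(-3 + V) = (-3 + V)*(-2 + V))
F(M, w) = 168 (F(M, w) = -84*(-2) = -4*(-42) = 168)
r = -12 (r = 12*(-1) = -12)
F(-5*(-2), C(1))*r = 168*(-12) = -2016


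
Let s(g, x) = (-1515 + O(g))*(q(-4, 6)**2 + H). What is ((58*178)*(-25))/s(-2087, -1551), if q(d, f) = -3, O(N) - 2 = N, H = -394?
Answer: -2581/13860 ≈ -0.18622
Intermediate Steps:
O(N) = 2 + N
s(g, x) = 582505 - 385*g (s(g, x) = (-1515 + (2 + g))*((-3)**2 - 394) = (-1513 + g)*(9 - 394) = (-1513 + g)*(-385) = 582505 - 385*g)
((58*178)*(-25))/s(-2087, -1551) = ((58*178)*(-25))/(582505 - 385*(-2087)) = (10324*(-25))/(582505 + 803495) = -258100/1386000 = -258100*1/1386000 = -2581/13860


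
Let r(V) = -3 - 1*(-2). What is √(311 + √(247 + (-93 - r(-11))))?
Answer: √(311 + √155) ≈ 17.985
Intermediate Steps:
r(V) = -1 (r(V) = -3 + 2 = -1)
√(311 + √(247 + (-93 - r(-11)))) = √(311 + √(247 + (-93 - 1*(-1)))) = √(311 + √(247 + (-93 + 1))) = √(311 + √(247 - 92)) = √(311 + √155)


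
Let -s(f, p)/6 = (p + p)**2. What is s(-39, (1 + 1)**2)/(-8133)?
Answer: 128/2711 ≈ 0.047215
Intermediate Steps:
s(f, p) = -24*p**2 (s(f, p) = -6*(p + p)**2 = -6*4*p**2 = -24*p**2)
s(-39, (1 + 1)**2)/(-8133) = -24*(1 + 1)**4/(-8133) = -24*(2**2)**2*(-1/8133) = -24*4**2*(-1/8133) = -24*16*(-1/8133) = -384*(-1/8133) = 128/2711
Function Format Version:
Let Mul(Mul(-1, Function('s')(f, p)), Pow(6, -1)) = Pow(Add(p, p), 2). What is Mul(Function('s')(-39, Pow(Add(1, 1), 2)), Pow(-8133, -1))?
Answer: Rational(128, 2711) ≈ 0.047215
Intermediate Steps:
Function('s')(f, p) = Mul(-24, Pow(p, 2)) (Function('s')(f, p) = Mul(-6, Pow(Add(p, p), 2)) = Mul(-6, Pow(Mul(2, p), 2)) = Mul(-6, Mul(4, Pow(p, 2))) = Mul(-24, Pow(p, 2)))
Mul(Function('s')(-39, Pow(Add(1, 1), 2)), Pow(-8133, -1)) = Mul(Mul(-24, Pow(Pow(Add(1, 1), 2), 2)), Pow(-8133, -1)) = Mul(Mul(-24, Pow(Pow(2, 2), 2)), Rational(-1, 8133)) = Mul(Mul(-24, Pow(4, 2)), Rational(-1, 8133)) = Mul(Mul(-24, 16), Rational(-1, 8133)) = Mul(-384, Rational(-1, 8133)) = Rational(128, 2711)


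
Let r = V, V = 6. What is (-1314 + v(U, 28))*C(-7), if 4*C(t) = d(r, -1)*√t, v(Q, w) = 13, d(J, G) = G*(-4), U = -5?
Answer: -1301*I*√7 ≈ -3442.1*I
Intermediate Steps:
r = 6
d(J, G) = -4*G
C(t) = √t (C(t) = ((-4*(-1))*√t)/4 = (4*√t)/4 = √t)
(-1314 + v(U, 28))*C(-7) = (-1314 + 13)*√(-7) = -1301*I*√7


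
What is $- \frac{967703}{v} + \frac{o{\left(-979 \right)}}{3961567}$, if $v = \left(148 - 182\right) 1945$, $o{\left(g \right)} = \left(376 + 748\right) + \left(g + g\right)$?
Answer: $\frac{3833565118181}{261978425710} \approx 14.633$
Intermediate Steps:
$o{\left(g \right)} = 1124 + 2 g$
$v = -66130$ ($v = \left(148 - 182\right) 1945 = \left(-34\right) 1945 = -66130$)
$- \frac{967703}{v} + \frac{o{\left(-979 \right)}}{3961567} = - \frac{967703}{-66130} + \frac{1124 + 2 \left(-979\right)}{3961567} = \left(-967703\right) \left(- \frac{1}{66130}\right) + \left(1124 - 1958\right) \frac{1}{3961567} = \frac{967703}{66130} - \frac{834}{3961567} = \frac{3833565118181}{261978425710}$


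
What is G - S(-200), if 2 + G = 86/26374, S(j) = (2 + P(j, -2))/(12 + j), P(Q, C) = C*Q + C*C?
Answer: 201847/1239578 ≈ 0.16284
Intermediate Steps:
P(Q, C) = C² + C*Q (P(Q, C) = C*Q + C² = C² + C*Q)
S(j) = (6 - 2*j)/(12 + j) (S(j) = (2 - 2*(-2 + j))/(12 + j) = (2 + (4 - 2*j))/(12 + j) = (6 - 2*j)/(12 + j))
G = -26331/13187 (G = -2 + 86/26374 = -2 + 86*(1/26374) = -2 + 43/13187 = -26331/13187 ≈ -1.9967)
G - S(-200) = -26331/13187 - 2*(3 - 1*(-200))/(12 - 200) = -26331/13187 - 2*(3 + 200)/(-188) = -26331/13187 - 2*(-1)*203/188 = -26331/13187 - 1*(-203/94) = -26331/13187 + 203/94 = 201847/1239578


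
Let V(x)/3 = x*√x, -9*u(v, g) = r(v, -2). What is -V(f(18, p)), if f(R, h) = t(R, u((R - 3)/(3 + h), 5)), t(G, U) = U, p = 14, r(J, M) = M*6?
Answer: -8*√3/3 ≈ -4.6188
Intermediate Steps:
r(J, M) = 6*M
u(v, g) = 4/3 (u(v, g) = -2*(-2)/3 = -⅑*(-12) = 4/3)
f(R, h) = 4/3
V(x) = 3*x^(3/2) (V(x) = 3*(x*√x) = 3*x^(3/2))
-V(f(18, p)) = -3*(4/3)^(3/2) = -3*8*√3/9 = -8*√3/3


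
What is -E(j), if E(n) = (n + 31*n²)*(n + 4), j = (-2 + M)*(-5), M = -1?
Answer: -132810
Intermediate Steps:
j = 15 (j = (-2 - 1)*(-5) = -3*(-5) = 15)
E(n) = (4 + n)*(n + 31*n²) (E(n) = (n + 31*n²)*(4 + n) = (4 + n)*(n + 31*n²))
-E(j) = -15*(4 + 31*15² + 125*15) = -15*(4 + 31*225 + 1875) = -15*(4 + 6975 + 1875) = -15*8854 = -1*132810 = -132810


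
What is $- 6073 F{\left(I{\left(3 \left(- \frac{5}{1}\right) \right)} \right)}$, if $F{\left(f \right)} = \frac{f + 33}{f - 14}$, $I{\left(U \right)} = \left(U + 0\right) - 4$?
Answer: $\frac{85022}{33} \approx 2576.4$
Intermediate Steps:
$I{\left(U \right)} = -4 + U$ ($I{\left(U \right)} = U - 4 = -4 + U$)
$F{\left(f \right)} = \frac{33 + f}{-14 + f}$
$- 6073 F{\left(I{\left(3 \left(- \frac{5}{1}\right) \right)} \right)} = - 6073 \frac{33 + \left(-4 + 3 \left(- \frac{5}{1}\right)\right)}{-14 + \left(-4 + 3 \left(- \frac{5}{1}\right)\right)} = - 6073 \frac{33 + \left(-4 + 3 \left(\left(-5\right) 1\right)\right)}{-14 + \left(-4 + 3 \left(\left(-5\right) 1\right)\right)} = - 6073 \frac{33 + \left(-4 + 3 \left(-5\right)\right)}{-14 + \left(-4 + 3 \left(-5\right)\right)} = - 6073 \frac{33 - 19}{-14 - 19} = - 6073 \frac{1}{-33} \cdot 14 = - 6073 \left(\left(- \frac{1}{33}\right) 14\right) = \left(-6073\right) \left(- \frac{14}{33}\right) = \frac{85022}{33}$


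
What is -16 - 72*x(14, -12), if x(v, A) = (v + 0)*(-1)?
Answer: 992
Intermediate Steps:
x(v, A) = -v (x(v, A) = v*(-1) = -v)
-16 - 72*x(14, -12) = -16 - (-72)*14 = -16 - 72*(-14) = -16 + 1008 = 992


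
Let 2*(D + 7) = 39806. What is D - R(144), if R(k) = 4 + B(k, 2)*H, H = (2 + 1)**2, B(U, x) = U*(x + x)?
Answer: 14708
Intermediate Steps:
D = 19896 (D = -7 + (1/2)*39806 = -7 + 19903 = 19896)
B(U, x) = 2*U*x (B(U, x) = U*(2*x) = 2*U*x)
H = 9 (H = 3**2 = 9)
R(k) = 4 + 36*k (R(k) = 4 + (2*k*2)*9 = 4 + (4*k)*9 = 4 + 36*k)
D - R(144) = 19896 - (4 + 36*144) = 19896 - (4 + 5184) = 19896 - 1*5188 = 19896 - 5188 = 14708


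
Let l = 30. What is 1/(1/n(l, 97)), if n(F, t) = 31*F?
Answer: 930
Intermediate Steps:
1/(1/n(l, 97)) = 1/(1/(31*30)) = 1/(1/930) = 930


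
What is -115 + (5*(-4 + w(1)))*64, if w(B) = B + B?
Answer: -755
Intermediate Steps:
w(B) = 2*B
-115 + (5*(-4 + w(1)))*64 = -115 + (5*(-4 + 2*1))*64 = -115 + (5*(-4 + 2))*64 = -115 + (5*(-2))*64 = -115 - 10*64 = -115 - 640 = -755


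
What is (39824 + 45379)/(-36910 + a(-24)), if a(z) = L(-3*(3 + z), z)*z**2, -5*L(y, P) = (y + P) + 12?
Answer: -426015/213926 ≈ -1.9914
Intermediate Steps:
L(y, P) = -12/5 - P/5 - y/5 (L(y, P) = -((y + P) + 12)/5 = -((P + y) + 12)/5 = -(12 + P + y)/5 = -12/5 - P/5 - y/5)
a(z) = z**2*(-3/5 + 2*z/5) (a(z) = (-12/5 - z/5 - (-3)*(3 + z)/5)*z**2 = (-12/5 - z/5 - (-9 - 3*z)/5)*z**2 = (-12/5 - z/5 + (9/5 + 3*z/5))*z**2 = (-3/5 + 2*z/5)*z**2 = z**2*(-3/5 + 2*z/5))
(39824 + 45379)/(-36910 + a(-24)) = (39824 + 45379)/(-36910 + (1/5)*(-24)**2*(-3 + 2*(-24))) = 85203/(-36910 + (1/5)*576*(-3 - 48)) = 85203/(-36910 + (1/5)*576*(-51)) = 85203/(-36910 - 29376/5) = 85203/(-213926/5) = 85203*(-5/213926) = -426015/213926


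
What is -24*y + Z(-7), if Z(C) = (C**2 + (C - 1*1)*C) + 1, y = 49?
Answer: -1070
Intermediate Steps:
Z(C) = 1 + C**2 + C*(-1 + C) (Z(C) = (C**2 + (C - 1)*C) + 1 = (C**2 + (-1 + C)*C) + 1 = (C**2 + C*(-1 + C)) + 1 = 1 + C**2 + C*(-1 + C))
-24*y + Z(-7) = -24*49 + (1 - 1*(-7) + 2*(-7)**2) = -1176 + (1 + 7 + 2*49) = -1176 + (1 + 7 + 98) = -1176 + 106 = -1070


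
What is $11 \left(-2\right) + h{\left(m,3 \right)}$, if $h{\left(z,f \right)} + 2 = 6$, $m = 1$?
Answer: $-18$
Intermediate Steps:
$h{\left(z,f \right)} = 4$ ($h{\left(z,f \right)} = -2 + 6 = 4$)
$11 \left(-2\right) + h{\left(m,3 \right)} = 11 \left(-2\right) + 4 = -22 + 4 = -18$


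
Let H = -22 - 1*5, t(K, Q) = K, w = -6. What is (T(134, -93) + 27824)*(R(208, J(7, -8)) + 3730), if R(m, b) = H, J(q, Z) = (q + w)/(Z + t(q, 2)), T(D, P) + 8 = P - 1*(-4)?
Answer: 102673081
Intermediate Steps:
T(D, P) = -4 + P (T(D, P) = -8 + (P - 1*(-4)) = -8 + (P + 4) = -8 + (4 + P) = -4 + P)
H = -27 (H = -22 - 5 = -27)
J(q, Z) = (-6 + q)/(Z + q) (J(q, Z) = (q - 6)/(Z + q) = (-6 + q)/(Z + q))
R(m, b) = -27
(T(134, -93) + 27824)*(R(208, J(7, -8)) + 3730) = ((-4 - 93) + 27824)*(-27 + 3730) = (-97 + 27824)*3703 = 27727*3703 = 102673081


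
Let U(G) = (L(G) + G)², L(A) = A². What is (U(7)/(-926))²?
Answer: 2458624/214369 ≈ 11.469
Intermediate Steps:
U(G) = (G + G²)² (U(G) = (G² + G)² = (G + G²)²)
(U(7)/(-926))² = ((7²*(1 + 7)²)/(-926))² = ((49*8²)*(-1/926))² = ((49*64)*(-1/926))² = (3136*(-1/926))² = (-1568/463)² = 2458624/214369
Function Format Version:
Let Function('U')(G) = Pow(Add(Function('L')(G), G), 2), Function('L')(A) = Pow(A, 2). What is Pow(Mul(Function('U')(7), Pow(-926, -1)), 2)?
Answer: Rational(2458624, 214369) ≈ 11.469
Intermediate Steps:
Function('U')(G) = Pow(Add(G, Pow(G, 2)), 2) (Function('U')(G) = Pow(Add(Pow(G, 2), G), 2) = Pow(Add(G, Pow(G, 2)), 2))
Pow(Mul(Function('U')(7), Pow(-926, -1)), 2) = Pow(Mul(Mul(Pow(7, 2), Pow(Add(1, 7), 2)), Pow(-926, -1)), 2) = Pow(Mul(Mul(49, Pow(8, 2)), Rational(-1, 926)), 2) = Pow(Mul(Mul(49, 64), Rational(-1, 926)), 2) = Pow(Mul(3136, Rational(-1, 926)), 2) = Pow(Rational(-1568, 463), 2) = Rational(2458624, 214369)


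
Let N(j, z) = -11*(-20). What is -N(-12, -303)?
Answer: -220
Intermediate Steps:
N(j, z) = 220
-N(-12, -303) = -1*220 = -220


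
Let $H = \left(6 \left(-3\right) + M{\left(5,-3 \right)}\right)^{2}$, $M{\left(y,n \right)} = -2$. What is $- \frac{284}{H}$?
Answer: $- \frac{71}{100} \approx -0.71$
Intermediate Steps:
$H = 400$ ($H = \left(6 \left(-3\right) - 2\right)^{2} = \left(-18 - 2\right)^{2} = \left(-20\right)^{2} = 400$)
$- \frac{284}{H} = - \frac{284}{400} = \left(-284\right) \frac{1}{400} = - \frac{71}{100}$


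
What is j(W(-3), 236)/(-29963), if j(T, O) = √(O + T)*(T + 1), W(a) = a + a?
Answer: 5*√230/29963 ≈ 0.0025307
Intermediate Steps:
W(a) = 2*a
j(T, O) = √(O + T)*(1 + T)
j(W(-3), 236)/(-29963) = (√(236 + 2*(-3))*(1 + 2*(-3)))/(-29963) = (√(236 - 6)*(1 - 6))*(-1/29963) = (√230*(-5))*(-1/29963) = -5*√230*(-1/29963) = 5*√230/29963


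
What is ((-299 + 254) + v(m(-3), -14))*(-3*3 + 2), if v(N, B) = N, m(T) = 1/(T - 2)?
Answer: 1582/5 ≈ 316.40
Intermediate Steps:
m(T) = 1/(-2 + T)
((-299 + 254) + v(m(-3), -14))*(-3*3 + 2) = ((-299 + 254) + 1/(-2 - 3))*(-3*3 + 2) = (-45 + 1/(-5))*(-9 + 2) = (-45 - ⅕)*(-7) = -226/5*(-7) = 1582/5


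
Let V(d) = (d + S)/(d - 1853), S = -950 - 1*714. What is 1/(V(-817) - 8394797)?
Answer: -890/7471368503 ≈ -1.1912e-7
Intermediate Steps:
S = -1664 (S = -950 - 714 = -1664)
V(d) = (-1664 + d)/(-1853 + d) (V(d) = (d - 1664)/(d - 1853) = (-1664 + d)/(-1853 + d))
1/(V(-817) - 8394797) = 1/((-1664 - 817)/(-1853 - 817) - 8394797) = 1/(-2481/(-2670) - 8394797) = 1/(-1/2670*(-2481) - 8394797) = 1/(827/890 - 8394797) = 1/(-7471368503/890) = -890/7471368503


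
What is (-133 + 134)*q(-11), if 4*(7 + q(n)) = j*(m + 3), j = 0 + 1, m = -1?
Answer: -13/2 ≈ -6.5000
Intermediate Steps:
j = 1
q(n) = -13/2 (q(n) = -7 + (1*(-1 + 3))/4 = -7 + (1*2)/4 = -7 + (1/4)*2 = -7 + 1/2 = -13/2)
(-133 + 134)*q(-11) = (-133 + 134)*(-13/2) = 1*(-13/2) = -13/2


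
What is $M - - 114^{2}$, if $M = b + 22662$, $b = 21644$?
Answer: $57302$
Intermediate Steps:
$M = 44306$ ($M = 21644 + 22662 = 44306$)
$M - - 114^{2} = 44306 - - 114^{2} = 44306 - \left(-1\right) 12996 = 44306 - -12996 = 44306 + 12996 = 57302$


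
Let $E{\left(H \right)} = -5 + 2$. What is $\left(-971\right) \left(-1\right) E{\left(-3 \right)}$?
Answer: $-2913$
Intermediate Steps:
$E{\left(H \right)} = -3$
$\left(-971\right) \left(-1\right) E{\left(-3 \right)} = \left(-971\right) \left(-1\right) \left(-3\right) = 971 \left(-3\right) = -2913$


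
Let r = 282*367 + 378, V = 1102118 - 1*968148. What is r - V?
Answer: -30098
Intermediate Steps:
V = 133970 (V = 1102118 - 968148 = 133970)
r = 103872 (r = 103494 + 378 = 103872)
r - V = 103872 - 1*133970 = 103872 - 133970 = -30098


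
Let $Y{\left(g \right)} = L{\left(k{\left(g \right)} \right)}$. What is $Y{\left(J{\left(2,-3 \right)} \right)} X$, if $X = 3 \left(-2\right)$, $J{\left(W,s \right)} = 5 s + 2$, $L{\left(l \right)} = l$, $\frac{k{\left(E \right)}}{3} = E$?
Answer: $234$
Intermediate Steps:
$k{\left(E \right)} = 3 E$
$J{\left(W,s \right)} = 2 + 5 s$
$Y{\left(g \right)} = 3 g$
$X = -6$
$Y{\left(J{\left(2,-3 \right)} \right)} X = 3 \left(2 + 5 \left(-3\right)\right) \left(-6\right) = 3 \left(2 - 15\right) \left(-6\right) = 3 \left(-13\right) \left(-6\right) = \left(-39\right) \left(-6\right) = 234$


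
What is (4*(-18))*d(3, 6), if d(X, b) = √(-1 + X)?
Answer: -72*√2 ≈ -101.82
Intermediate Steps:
(4*(-18))*d(3, 6) = (4*(-18))*√(-1 + 3) = -72*√2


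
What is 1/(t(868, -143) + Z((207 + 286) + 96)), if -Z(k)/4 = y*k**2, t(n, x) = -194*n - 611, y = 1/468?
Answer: -117/20120272 ≈ -5.8150e-6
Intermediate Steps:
y = 1/468 ≈ 0.0021368
t(n, x) = -611 - 194*n
Z(k) = -k**2/117
1/(t(868, -143) + Z((207 + 286) + 96)) = 1/((-611 - 194*868) - ((207 + 286) + 96)**2/117) = 1/((-611 - 168392) - (493 + 96)**2/117) = 1/(-169003 - 1/117*589**2) = 1/(-169003 - 1/117*346921) = 1/(-169003 - 346921/117) = 1/(-20120272/117) = -117/20120272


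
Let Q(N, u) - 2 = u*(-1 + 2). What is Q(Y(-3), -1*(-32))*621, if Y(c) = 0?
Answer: 21114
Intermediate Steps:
Q(N, u) = 2 + u (Q(N, u) = 2 + u*(-1 + 2) = 2 + u*1 = 2 + u)
Q(Y(-3), -1*(-32))*621 = (2 - 1*(-32))*621 = (2 + 32)*621 = 34*621 = 21114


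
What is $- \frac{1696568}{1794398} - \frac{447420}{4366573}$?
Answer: $- \frac{4105518787312}{3917684929027} \approx -1.0479$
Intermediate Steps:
$- \frac{1696568}{1794398} - \frac{447420}{4366573} = \left(-1696568\right) \frac{1}{1794398} - \frac{447420}{4366573} = - \frac{848284}{897199} - \frac{447420}{4366573} = - \frac{4105518787312}{3917684929027}$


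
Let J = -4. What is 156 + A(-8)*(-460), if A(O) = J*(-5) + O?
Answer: -5364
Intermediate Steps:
A(O) = 20 + O (A(O) = -4*(-5) + O = 20 + O)
156 + A(-8)*(-460) = 156 + (20 - 8)*(-460) = 156 + 12*(-460) = 156 - 5520 = -5364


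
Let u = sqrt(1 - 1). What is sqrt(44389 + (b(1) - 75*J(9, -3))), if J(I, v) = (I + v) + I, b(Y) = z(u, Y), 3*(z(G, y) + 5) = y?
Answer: sqrt(389334)/3 ≈ 207.99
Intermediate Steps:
u = 0 (u = sqrt(0) = 0)
z(G, y) = -5 + y/3
b(Y) = -5 + Y/3
J(I, v) = v + 2*I
sqrt(44389 + (b(1) - 75*J(9, -3))) = sqrt(44389 + ((-5 + (1/3)*1) - 75*(-3 + 2*9))) = sqrt(44389 + ((-5 + 1/3) - 75*(-3 + 18))) = sqrt(44389 + (-14/3 - 75*15)) = sqrt(44389 + (-14/3 - 1125)) = sqrt(44389 - 3389/3) = sqrt(129778/3) = sqrt(389334)/3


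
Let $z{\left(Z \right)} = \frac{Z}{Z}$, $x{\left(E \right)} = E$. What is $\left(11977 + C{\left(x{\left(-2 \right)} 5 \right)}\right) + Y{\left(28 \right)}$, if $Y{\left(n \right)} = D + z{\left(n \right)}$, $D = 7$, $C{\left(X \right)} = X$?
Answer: $11975$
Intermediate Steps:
$z{\left(Z \right)} = 1$
$Y{\left(n \right)} = 8$ ($Y{\left(n \right)} = 7 + 1 = 8$)
$\left(11977 + C{\left(x{\left(-2 \right)} 5 \right)}\right) + Y{\left(28 \right)} = \left(11977 - 10\right) + 8 = 11967 + 8 = 11975$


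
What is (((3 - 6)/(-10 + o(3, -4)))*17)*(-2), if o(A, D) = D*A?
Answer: -51/11 ≈ -4.6364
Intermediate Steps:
o(A, D) = A*D
(((3 - 6)/(-10 + o(3, -4)))*17)*(-2) = (((3 - 6)/(-10 + 3*(-4)))*17)*(-2) = (-3/(-10 - 12)*17)*(-2) = (-3/(-22)*17)*(-2) = (-3*(-1/22)*17)*(-2) = ((3/22)*17)*(-2) = (51/22)*(-2) = -51/11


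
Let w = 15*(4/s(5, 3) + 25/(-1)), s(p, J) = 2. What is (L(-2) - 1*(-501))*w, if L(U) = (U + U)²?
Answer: -178365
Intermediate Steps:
L(U) = 4*U² (L(U) = (2*U)² = 4*U²)
w = -345 (w = 15*(4/2 + 25/(-1)) = 15*(4*(½) + 25*(-1)) = 15*(2 - 25) = 15*(-23) = -345)
(L(-2) - 1*(-501))*w = (4*(-2)² - 1*(-501))*(-345) = (4*4 + 501)*(-345) = (16 + 501)*(-345) = 517*(-345) = -178365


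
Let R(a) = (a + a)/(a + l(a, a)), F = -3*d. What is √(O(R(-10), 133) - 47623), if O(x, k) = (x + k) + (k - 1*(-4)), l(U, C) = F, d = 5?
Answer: I*√1183805/5 ≈ 217.61*I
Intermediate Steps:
F = -15 (F = -3*5 = -15)
l(U, C) = -15
R(a) = 2*a/(-15 + a) (R(a) = (a + a)/(a - 15) = (2*a)/(-15 + a) = 2*a/(-15 + a))
O(x, k) = 4 + x + 2*k (O(x, k) = (k + x) + (k + 4) = (k + x) + (4 + k) = 4 + x + 2*k)
√(O(R(-10), 133) - 47623) = √((4 + 2*(-10)/(-15 - 10) + 2*133) - 47623) = √((4 + 2*(-10)/(-25) + 266) - 47623) = √((4 + 2*(-10)*(-1/25) + 266) - 47623) = √((4 + ⅘ + 266) - 47623) = √(1354/5 - 47623) = √(-236761/5) = I*√1183805/5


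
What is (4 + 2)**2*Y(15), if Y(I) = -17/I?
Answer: -204/5 ≈ -40.800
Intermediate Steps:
(4 + 2)**2*Y(15) = (4 + 2)**2*(-17/15) = 6**2*(-17*1/15) = 36*(-17/15) = -204/5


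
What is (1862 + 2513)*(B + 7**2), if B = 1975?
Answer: 8855000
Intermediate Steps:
(1862 + 2513)*(B + 7**2) = (1862 + 2513)*(1975 + 7**2) = 4375*(1975 + 49) = 4375*2024 = 8855000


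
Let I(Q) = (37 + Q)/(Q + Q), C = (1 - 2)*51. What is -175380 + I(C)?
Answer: -8944373/51 ≈ -1.7538e+5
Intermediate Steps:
C = -51 (C = -1*51 = -51)
I(Q) = (37 + Q)/(2*Q) (I(Q) = (37 + Q)/((2*Q)) = (37 + Q)*(1/(2*Q)) = (37 + Q)/(2*Q))
-175380 + I(C) = -175380 + (1/2)*(37 - 51)/(-51) = -175380 + (1/2)*(-1/51)*(-14) = -175380 + 7/51 = -8944373/51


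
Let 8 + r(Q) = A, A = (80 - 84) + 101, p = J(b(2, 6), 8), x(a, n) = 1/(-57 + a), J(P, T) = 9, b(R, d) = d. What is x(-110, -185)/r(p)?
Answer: -1/14863 ≈ -6.7281e-5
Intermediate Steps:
p = 9
A = 97 (A = -4 + 101 = 97)
r(Q) = 89 (r(Q) = -8 + 97 = 89)
x(-110, -185)/r(p) = 1/(-57 - 110*89) = (1/89)/(-167) = -1/167*1/89 = -1/14863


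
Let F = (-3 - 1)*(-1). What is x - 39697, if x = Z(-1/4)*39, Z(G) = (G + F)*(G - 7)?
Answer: -652117/16 ≈ -40757.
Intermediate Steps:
F = 4 (F = -4*(-1) = 4)
Z(G) = (-7 + G)*(4 + G) (Z(G) = (G + 4)*(G - 7) = (4 + G)*(-7 + G) = (-7 + G)*(4 + G))
x = -16965/16 (x = (-28 + (-1/4)² - (-3)/4)*39 = (-28 + (-1*¼)² - (-3)/4)*39 = (-28 + (-¼)² - 3*(-¼))*39 = (-28 + 1/16 + ¾)*39 = -435/16*39 = -16965/16 ≈ -1060.3)
x - 39697 = -16965/16 - 39697 = -652117/16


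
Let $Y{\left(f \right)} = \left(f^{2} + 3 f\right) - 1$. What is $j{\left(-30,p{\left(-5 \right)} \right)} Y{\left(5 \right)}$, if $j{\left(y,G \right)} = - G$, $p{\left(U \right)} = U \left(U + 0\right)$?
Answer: $-975$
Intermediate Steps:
$Y{\left(f \right)} = -1 + f^{2} + 3 f$
$p{\left(U \right)} = U^{2}$ ($p{\left(U \right)} = U U = U^{2}$)
$j{\left(-30,p{\left(-5 \right)} \right)} Y{\left(5 \right)} = - \left(-5\right)^{2} \left(-1 + 5^{2} + 3 \cdot 5\right) = \left(-1\right) 25 \left(-1 + 25 + 15\right) = \left(-25\right) 39 = -975$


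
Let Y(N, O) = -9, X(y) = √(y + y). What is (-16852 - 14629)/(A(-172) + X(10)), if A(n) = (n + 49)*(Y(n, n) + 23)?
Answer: 27105141/1482632 + 31481*√5/1482632 ≈ 18.329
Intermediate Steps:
X(y) = √2*√y (X(y) = √(2*y) = √2*√y)
A(n) = 686 + 14*n (A(n) = (n + 49)*(-9 + 23) = (49 + n)*14 = 686 + 14*n)
(-16852 - 14629)/(A(-172) + X(10)) = (-16852 - 14629)/((686 + 14*(-172)) + √2*√10) = -31481/((686 - 2408) + 2*√5) = -31481/(-1722 + 2*√5)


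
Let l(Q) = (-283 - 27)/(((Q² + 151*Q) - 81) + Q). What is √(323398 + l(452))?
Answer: 2*√6022410295824143/272927 ≈ 568.68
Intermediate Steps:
l(Q) = -310/(-81 + Q² + 152*Q) (l(Q) = -310/((-81 + Q² + 151*Q) + Q) = -310/(-81 + Q² + 152*Q))
√(323398 + l(452)) = √(323398 - 310/(-81 + 452² + 152*452)) = √(323398 - 310/(-81 + 204304 + 68704)) = √(323398 - 310/272927) = √(88264045636/272927) = 2*√6022410295824143/272927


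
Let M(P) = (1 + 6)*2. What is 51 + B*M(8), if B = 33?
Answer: 513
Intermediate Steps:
M(P) = 14 (M(P) = 7*2 = 14)
51 + B*M(8) = 51 + 33*14 = 51 + 462 = 513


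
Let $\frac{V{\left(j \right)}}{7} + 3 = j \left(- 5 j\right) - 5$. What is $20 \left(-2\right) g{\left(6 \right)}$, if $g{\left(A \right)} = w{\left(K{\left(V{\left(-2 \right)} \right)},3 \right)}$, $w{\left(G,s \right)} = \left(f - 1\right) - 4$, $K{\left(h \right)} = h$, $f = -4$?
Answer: $360$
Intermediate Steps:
$V{\left(j \right)} = -56 - 35 j^{2}$ ($V{\left(j \right)} = -21 + 7 \left(j \left(- 5 j\right) - 5\right) = -21 + 7 \left(- 5 j^{2} - 5\right) = -21 + 7 \left(-5 - 5 j^{2}\right) = -21 - \left(35 + 35 j^{2}\right) = -56 - 35 j^{2}$)
$w{\left(G,s \right)} = -9$ ($w{\left(G,s \right)} = \left(-4 - 1\right) - 4 = -5 - 4 = -9$)
$g{\left(A \right)} = -9$
$20 \left(-2\right) g{\left(6 \right)} = 20 \left(-2\right) \left(-9\right) = \left(-40\right) \left(-9\right) = 360$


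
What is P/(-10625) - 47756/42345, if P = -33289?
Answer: 180443041/89983125 ≈ 2.0053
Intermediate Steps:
P/(-10625) - 47756/42345 = -33289/(-10625) - 47756/42345 = -33289*(-1/10625) - 47756*1/42345 = 33289/10625 - 47756/42345 = 180443041/89983125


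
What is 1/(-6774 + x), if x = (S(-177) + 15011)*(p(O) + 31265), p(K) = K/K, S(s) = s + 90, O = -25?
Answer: 1/466607010 ≈ 2.1431e-9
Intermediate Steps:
S(s) = 90 + s
p(K) = 1
x = 466613784 (x = ((90 - 177) + 15011)*(1 + 31265) = (-87 + 15011)*31266 = 14924*31266 = 466613784)
1/(-6774 + x) = 1/(-6774 + 466613784) = 1/466607010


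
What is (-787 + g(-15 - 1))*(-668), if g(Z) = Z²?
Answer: 354708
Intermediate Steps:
(-787 + g(-15 - 1))*(-668) = (-787 + (-15 - 1)²)*(-668) = (-787 + (-16)²)*(-668) = (-787 + 256)*(-668) = -531*(-668) = 354708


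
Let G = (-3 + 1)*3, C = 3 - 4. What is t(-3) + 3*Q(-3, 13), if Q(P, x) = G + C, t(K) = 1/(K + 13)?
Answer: -209/10 ≈ -20.900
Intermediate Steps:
C = -1
G = -6 (G = -2*3 = -6)
t(K) = 1/(13 + K)
Q(P, x) = -7 (Q(P, x) = -6 - 1 = -7)
t(-3) + 3*Q(-3, 13) = 1/(13 - 3) + 3*(-7) = 1/10 - 21 = -209/10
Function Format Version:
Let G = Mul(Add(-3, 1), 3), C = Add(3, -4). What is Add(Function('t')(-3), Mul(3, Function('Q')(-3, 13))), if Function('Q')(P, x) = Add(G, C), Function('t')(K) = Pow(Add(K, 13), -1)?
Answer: Rational(-209, 10) ≈ -20.900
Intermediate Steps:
C = -1
G = -6 (G = Mul(-2, 3) = -6)
Function('t')(K) = Pow(Add(13, K), -1)
Function('Q')(P, x) = -7 (Function('Q')(P, x) = Add(-6, -1) = -7)
Add(Function('t')(-3), Mul(3, Function('Q')(-3, 13))) = Add(Pow(Add(13, -3), -1), Mul(3, -7)) = Add(Pow(10, -1), -21) = Add(Rational(1, 10), -21) = Rational(-209, 10)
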